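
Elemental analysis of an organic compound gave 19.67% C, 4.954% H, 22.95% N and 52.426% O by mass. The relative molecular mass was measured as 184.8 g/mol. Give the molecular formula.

C3H9N3O6

Assume 100 g: 19.67 g C, 4.954 g H, 22.95 g N, 52.426 g O.
Moles — C: 19.67 / 12.01 = 1.638 mol; H: 4.954 / 1.008 = 4.915 mol; N: 22.95 / 14.01 = 1.638 mol; O: 52.426 / 16.00 = 3.277 mol
Smallest is C at 1.638 mol; normalising gives C 1.000, H 3.001, N 1.000, O 2.001
→ CH3NO2
Empirical-formula mass = 61.04 g/mol
n = 184.8 / 61.04 = 3.03 ≈ 3
Molecular formula = (CH3NO2)×3 = C3H9N3O6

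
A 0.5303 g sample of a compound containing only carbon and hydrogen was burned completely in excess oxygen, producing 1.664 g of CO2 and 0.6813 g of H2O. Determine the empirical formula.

mol C = 1.664 / 44.01 = 0.03781; mass C = 0.03781 × 12.01 = 0.4541 g
mol H = 2 × (0.6813 / 18.02) = 0.07562; mass H = 0.07562 × 1.008 = 0.07622 g
Ratios (÷ 0.03781): C 1.000, H 2.000
Ratio ≈ 1:2, so the empirical formula is CH2

CH2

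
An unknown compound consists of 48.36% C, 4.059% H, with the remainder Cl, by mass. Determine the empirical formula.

Assume 100 g: 48.36 g C, 4.059 g H, 47.581 g Cl.
Moles — C: 48.36 / 12.01 = 4.027 mol; H: 4.059 / 1.008 = 4.027 mol; Cl: 47.581 / 35.45 = 1.342 mol
Smallest is Cl at 1.342 mol; normalising gives C 3.000, H 3.000, Cl 1.000
→ C3H3Cl

C3H3Cl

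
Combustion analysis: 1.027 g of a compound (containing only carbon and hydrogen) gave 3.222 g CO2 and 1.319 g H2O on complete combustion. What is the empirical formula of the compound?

mol C = 3.222 / 44.01 = 0.07321; mass C = 0.07321 × 12.01 = 0.8793 g
mol H = 2 × (1.319 / 18.02) = 0.1464; mass H = 0.1464 × 1.008 = 0.1476 g
Ratios (÷ 0.07321): C 1.000, H 2.000
→ CH2

CH2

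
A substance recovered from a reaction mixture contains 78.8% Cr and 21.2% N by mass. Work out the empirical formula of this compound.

Assume 100 g: 78.8 g Cr, 21.2 g N.
Moles — Cr: 78.8 / 52.00 = 1.515 mol; N: 21.2 / 14.01 = 1.513 mol
Divide by the smallest (1.513 mol N): Cr 1.001, N 1.000
→ CrN

CrN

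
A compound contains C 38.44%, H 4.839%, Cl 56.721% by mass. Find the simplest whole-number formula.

C2H3Cl

Assume 100 g: 38.44 g C, 4.839 g H, 56.721 g Cl.
Moles — C: 38.44 / 12.01 = 3.201 mol; H: 4.839 / 1.008 = 4.801 mol; Cl: 56.721 / 35.45 = 1.6 mol
Divide by the smallest (1.6 mol Cl): C 2.000, H 3.000, Cl 1.000
→ C2H3Cl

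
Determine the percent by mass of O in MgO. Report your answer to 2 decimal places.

39.69%

Molar mass = 1(24.31) + 1(16.00) = 40.310 g/mol
Mass of O per mole = 1 × 16.00 = 16.000 g
% O = 16.000 / 40.310 × 100 = 39.69%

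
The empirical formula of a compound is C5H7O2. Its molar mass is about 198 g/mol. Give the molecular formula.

Empirical-formula mass = 99.11 g/mol
n = 198 / 99.11 = 2.00 ≈ 2
Molecular formula = (C5H7O2)2 = C10H14O4

C10H14O4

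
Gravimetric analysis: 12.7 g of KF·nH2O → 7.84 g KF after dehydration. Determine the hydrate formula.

KF·2H2O

Mass of water lost = 12.7 − 7.84 = 4.86 g → 4.86 / 18.02 = 0.2697 mol H2O
Molar mass of KF = 58.10 g/mol → mol KF = 7.84 / 58.10 = 0.1349
n = 0.2697 / 0.1349 = 2.00 ≈ 2 → KF·2H2O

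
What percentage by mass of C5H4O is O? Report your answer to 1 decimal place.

Molar mass = 5(12.01) + 4(1.008) + 1(16.00) = 80.082 g/mol
Mass of O per mole = 1 × 16.00 = 16.000 g
% O = 16.000 / 80.082 × 100 = 20.0%

20.0%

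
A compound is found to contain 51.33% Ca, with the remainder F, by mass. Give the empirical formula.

Assume 100 g: 51.33 g Ca, 48.67 g F.
n(Ca) = 51.33/40.08 = 1.281, n(F) = 48.67/19.00 = 2.562
Ratios (÷ 1.281): Ca 1.000, F 2.000
Ratio ≈ 1:2, so the empirical formula is CaF2

CaF2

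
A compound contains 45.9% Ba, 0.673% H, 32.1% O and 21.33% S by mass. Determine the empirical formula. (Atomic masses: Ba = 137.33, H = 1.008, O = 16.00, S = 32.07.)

Assume 100 g: 45.9 g Ba, 0.673 g H, 32.1 g O, 21.33 g S.
Ba: 45.9 g ÷ 137.33 g/mol = 0.3342 mol
H: 0.673 g ÷ 1.008 g/mol = 0.6677 mol
O: 32.1 g ÷ 16.00 g/mol = 2.006 mol
S: 21.33 g ÷ 32.07 g/mol = 0.6651 mol
Ratios (÷ 0.3342): Ba 1.000, H 1.998, O 6.003, S 1.990
→ BaH2O6S2

BaH2O6S2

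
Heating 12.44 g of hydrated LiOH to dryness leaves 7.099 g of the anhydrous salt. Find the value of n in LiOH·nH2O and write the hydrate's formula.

LiOH·H2O

Mass of water lost = 12.44 − 7.099 = 5.341 g → 5.341 / 18.02 = 0.2964 mol H2O
Molar mass of LiOH = 23.95 g/mol → mol LiOH = 7.099 / 23.95 = 0.2964
n = 0.2964 / 0.2964 = 1.00 ≈ 1 → LiOH·H2O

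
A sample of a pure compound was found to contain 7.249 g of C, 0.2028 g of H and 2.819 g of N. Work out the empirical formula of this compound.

n(C) = 7.249/12.01 = 0.6036, n(H) = 0.2028/1.008 = 0.2012, n(N) = 2.819/14.01 = 0.2012
Ratios (÷ 0.2012): C 3.000, H 1.000, N 1.000
→ C3HN

C3HN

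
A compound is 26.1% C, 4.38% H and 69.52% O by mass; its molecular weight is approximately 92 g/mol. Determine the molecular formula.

Assume 100 g: 26.1 g C, 4.38 g H, 69.52 g O.
C: 26.1 g ÷ 12.01 g/mol = 2.173 mol
H: 4.38 g ÷ 1.008 g/mol = 4.345 mol
O: 69.52 g ÷ 16.00 g/mol = 4.345 mol
Smallest is C at 2.173 mol; normalising gives C 1.000, H 1.999, O 1.999
Ratio ≈ 1:2:2, so the empirical formula is CH2O2
Empirical-formula mass = 46.03 g/mol
n = 92 / 46.03 = 2.00 ≈ 2
Molecular formula = (CH2O2)×2 = C2H4O4

C2H4O4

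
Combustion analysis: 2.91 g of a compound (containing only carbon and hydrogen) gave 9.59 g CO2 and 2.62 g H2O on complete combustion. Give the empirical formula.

C3H4

mol C = 9.59 / 44.01 = 0.2179; mass C = 0.2179 × 12.01 = 2.617 g
mol H = 2 × (2.62 / 18.02) = 0.2908; mass H = 0.2908 × 1.008 = 0.2931 g
Smallest is C at 0.2179 mol; normalising gives C 1.000, H 1.334
Multiply by 3: C 3.00, H 4.00 → C3H4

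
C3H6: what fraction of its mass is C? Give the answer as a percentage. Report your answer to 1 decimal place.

Molar mass = 3(12.01) + 6(1.008) = 42.078 g/mol
Mass of C per mole = 3 × 12.01 = 36.030 g
% C = 36.030 / 42.078 × 100 = 85.6%

85.6%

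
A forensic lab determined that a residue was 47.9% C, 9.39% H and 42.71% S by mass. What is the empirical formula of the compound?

C3H7S

Assume 100 g: 47.9 g C, 9.39 g H, 42.71 g S.
Moles — C: 47.9 / 12.01 = 3.988 mol; H: 9.39 / 1.008 = 9.315 mol; S: 42.71 / 32.07 = 1.332 mol
Ratios (÷ 1.332): C 2.995, H 6.995, S 1.000
≈ 3:7:1 → C3H7S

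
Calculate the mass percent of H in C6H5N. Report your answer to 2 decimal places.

5.53%

Molar mass = 6(12.01) + 5(1.008) + 1(14.01) = 91.110 g/mol
Mass of H per mole = 5 × 1.008 = 5.040 g
% H = 5.040 / 91.110 × 100 = 5.53%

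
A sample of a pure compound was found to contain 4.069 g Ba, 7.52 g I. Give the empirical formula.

BaI2

n(Ba) = 4.069/137.33 = 0.02963, n(I) = 7.52/126.90 = 0.05926
Ratios (÷ 0.02963): Ba 1.000, I 2.000
→ BaI2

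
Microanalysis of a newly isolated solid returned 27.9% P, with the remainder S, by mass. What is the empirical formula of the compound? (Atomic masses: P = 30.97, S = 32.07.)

P2S5

Assume 100 g: 27.9 g P, 72.1 g S.
n(P) = 27.9/30.97 = 0.9009, n(S) = 72.1/32.07 = 2.248
Smallest is P at 0.9009 mol; normalising gives P 1.000, S 2.496
Scaling by 2: P 2.00, S 4.99 → P2S5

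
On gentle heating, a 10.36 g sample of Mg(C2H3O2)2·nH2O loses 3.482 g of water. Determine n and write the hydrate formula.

Mass of anhydrous Mg(C2H3O2)2 = 10.36 − 3.482 = 6.878 g
mol H2O = 3.482 / 18.02 = 0.1932
Molar mass of Mg(C2H3O2)2 = 142.40 g/mol → mol Mg(C2H3O2)2 = 6.878 / 142.40 = 0.0483
n = 0.1932 / 0.0483 = 4.00 ≈ 4 → Mg(C2H3O2)2·4H2O

Mg(C2H3O2)2·4H2O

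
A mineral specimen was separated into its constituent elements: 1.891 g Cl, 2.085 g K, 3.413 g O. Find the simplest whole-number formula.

Cl: 1.891 g ÷ 35.45 g/mol = 0.05334 mol
K: 2.085 g ÷ 39.10 g/mol = 0.05332 mol
O: 3.413 g ÷ 16.00 g/mol = 0.2133 mol
Divide by the smallest (0.05332 mol K): Cl 1.000, K 1.000, O 4.000
→ ClKO4

ClKO4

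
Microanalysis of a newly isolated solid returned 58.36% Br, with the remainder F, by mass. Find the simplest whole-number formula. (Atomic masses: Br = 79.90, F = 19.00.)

BrF3

Assume 100 g: 58.36 g Br, 41.64 g F.
Br: 58.36 g ÷ 79.90 g/mol = 0.7304 mol
F: 41.64 g ÷ 19.00 g/mol = 2.192 mol
Smallest is Br at 0.7304 mol; normalising gives Br 1.000, F 3.000
≈ 1:3 → BrF3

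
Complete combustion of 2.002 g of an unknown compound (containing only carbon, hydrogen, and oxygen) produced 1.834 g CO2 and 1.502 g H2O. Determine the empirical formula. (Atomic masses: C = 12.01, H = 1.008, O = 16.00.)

CH4O2

mol C = 1.834 / 44.01 = 0.04167; mass C = 0.04167 × 12.01 = 0.5005 g
mol H = 2 × (1.502 / 18.02) = 0.1667; mass H = 0.1667 × 1.008 = 0.1680 g
mass O = 2.002 − (0.6685) = 1.333 g → mol O = 0.08334
Divide by the smallest (0.04167 mol C): C 1.000, H 4.000, O 2.000
Ratio ≈ 1:4:2, so the empirical formula is CH4O2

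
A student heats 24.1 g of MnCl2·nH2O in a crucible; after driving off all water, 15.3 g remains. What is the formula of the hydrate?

MnCl2·4H2O

Mass of water lost = 24.1 − 15.3 = 8.8 g → 8.8 / 18.02 = 0.4883 mol H2O
Molar mass of MnCl2 = 125.84 g/mol → mol MnCl2 = 15.3 / 125.84 = 0.1216
n = 0.4883 / 0.1216 = 4.02 ≈ 4 → MnCl2·4H2O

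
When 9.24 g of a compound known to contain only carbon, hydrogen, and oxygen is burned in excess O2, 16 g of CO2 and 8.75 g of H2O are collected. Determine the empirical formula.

C3H8O2

mol C = 16 / 44.01 = 0.3636; mass C = 0.3636 × 12.01 = 4.366 g
mol H = 2 × (8.75 / 18.02) = 0.9711; mass H = 0.9711 × 1.008 = 0.9789 g
mass O = 9.24 − (5.345) = 3.895 g → mol O = 0.2434
Ratios (÷ 0.2434): C 1.493, H 3.989, O 1.000
×2: C 2.99, H 7.98, O 2.00 → C3H8O2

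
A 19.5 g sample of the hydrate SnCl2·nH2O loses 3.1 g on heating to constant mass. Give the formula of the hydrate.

Mass of anhydrous SnCl2 = 19.5 − 3.1 = 16.4 g
mol H2O = 3.1 / 18.02 = 0.172
Molar mass of SnCl2 = 189.61 g/mol → mol SnCl2 = 16.4 / 189.61 = 0.08649
n = 0.172 / 0.08649 = 1.99 ≈ 2 → SnCl2·2H2O

SnCl2·2H2O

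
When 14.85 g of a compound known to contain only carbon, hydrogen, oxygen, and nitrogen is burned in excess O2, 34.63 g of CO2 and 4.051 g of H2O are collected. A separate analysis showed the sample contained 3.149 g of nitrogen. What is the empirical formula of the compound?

mol C = 34.63 / 44.01 = 0.7869; mass C = 0.7869 × 12.01 = 9.450 g
mol H = 2 × (4.051 / 18.02) = 0.4496; mass H = 0.4496 × 1.008 = 0.4532 g
mol N = 3.149 / 14.01 = 0.2248
mass O = 14.85 − (13.05) = 1.798 g → mol O = 0.1123
Divide by the smallest (0.1123 mol O): C 7.004, H 4.002, N 2.001, O 1.000
≈ 7:4:2:1 → C7H4N2O

C7H4N2O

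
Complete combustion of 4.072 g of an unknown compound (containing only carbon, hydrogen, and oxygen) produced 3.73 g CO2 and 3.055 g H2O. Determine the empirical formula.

CH4O2

mol C = 3.73 / 44.01 = 0.08475; mass C = 0.08475 × 12.01 = 1.018 g
mol H = 2 × (3.055 / 18.02) = 0.3391; mass H = 0.3391 × 1.008 = 0.3418 g
mass O = 4.072 − (1.360) = 2.712 g → mol O = 0.1695
Ratios (÷ 0.08475): C 1.000, H 4.001, O 2.000
≈ 1:4:2 → CH4O2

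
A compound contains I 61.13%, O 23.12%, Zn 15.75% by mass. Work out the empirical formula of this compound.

Assume 100 g: 61.13 g I, 23.12 g O, 15.75 g Zn.
Moles — I: 61.13 / 126.90 = 0.4817 mol; O: 23.12 / 16.00 = 1.445 mol; Zn: 15.75 / 65.38 = 0.2409 mol
Ratios (÷ 0.2409): I 2.000, O 5.998, Zn 1.000
Ratio ≈ 2:6:1, so the empirical formula is I2O6Zn

I2O6Zn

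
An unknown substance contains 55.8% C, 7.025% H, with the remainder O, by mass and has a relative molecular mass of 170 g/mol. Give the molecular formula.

C8H12O4

Assume 100 g: 55.8 g C, 7.025 g H, 37.175 g O.
Moles — C: 55.8 / 12.01 = 4.646 mol; H: 7.025 / 1.008 = 6.969 mol; O: 37.175 / 16.00 = 2.323 mol
Ratios (÷ 2.323): C 2.000, H 3.000, O 1.000
Ratio ≈ 2:3:1, so the empirical formula is C2H3O
Empirical-formula mass = 43.04 g/mol
n = 170 / 43.04 = 3.95 ≈ 4
Molecular formula = (C2H3O)×4 = C8H12O4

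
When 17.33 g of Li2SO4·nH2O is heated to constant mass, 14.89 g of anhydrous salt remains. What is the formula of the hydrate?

Mass of water lost = 17.33 − 14.89 = 2.44 g → 2.44 / 18.02 = 0.1354 mol H2O
Molar mass of Li2SO4 = 109.95 g/mol → mol Li2SO4 = 14.89 / 109.95 = 0.1354
n = 0.1354 / 0.1354 = 1.00 ≈ 1 → Li2SO4·H2O

Li2SO4·H2O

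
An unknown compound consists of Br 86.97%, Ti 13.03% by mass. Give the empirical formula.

Assume 100 g: 86.97 g Br, 13.03 g Ti.
Br: 86.97 g ÷ 79.90 g/mol = 1.088 mol
Ti: 13.03 g ÷ 47.87 g/mol = 0.2722 mol
Smallest is Ti at 0.2722 mol; normalising gives Br 3.999, Ti 1.000
≈ 4:1 → Br4Ti

Br4Ti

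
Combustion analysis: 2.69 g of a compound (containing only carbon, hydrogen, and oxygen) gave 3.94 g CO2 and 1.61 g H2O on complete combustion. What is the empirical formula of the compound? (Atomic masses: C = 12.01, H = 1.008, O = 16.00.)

mol C = 3.94 / 44.01 = 0.08953; mass C = 0.08953 × 12.01 = 1.075 g
mol H = 2 × (1.61 / 18.02) = 0.1787; mass H = 0.1787 × 1.008 = 0.1801 g
mass O = 2.69 − (1.255) = 1.435 g → mol O = 0.08967
Divide by the smallest (0.08953 mol C): C 1.000, H 1.996, O 1.002
Ratio ≈ 1:2:1, so the empirical formula is CH2O

CH2O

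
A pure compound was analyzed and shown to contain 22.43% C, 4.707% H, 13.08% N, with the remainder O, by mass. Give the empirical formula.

C2H5NO4

Assume 100 g: 22.43 g C, 4.707 g H, 13.08 g N, 59.783 g O.
C: 22.43 g ÷ 12.01 g/mol = 1.868 mol
H: 4.707 g ÷ 1.008 g/mol = 4.67 mol
N: 13.08 g ÷ 14.01 g/mol = 0.9336 mol
O: 59.783 g ÷ 16.00 g/mol = 3.736 mol
Ratios (÷ 0.9336): C 2.000, H 5.002, N 1.000, O 4.002
→ C2H5NO4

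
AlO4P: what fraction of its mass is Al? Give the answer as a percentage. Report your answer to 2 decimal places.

Molar mass = 1(26.98) + 4(16.00) + 1(30.97) = 121.950 g/mol
Mass of Al per mole = 1 × 26.98 = 26.980 g
% Al = 26.980 / 121.950 × 100 = 22.12%

22.12%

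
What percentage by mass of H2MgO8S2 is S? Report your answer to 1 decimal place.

29.4%

Molar mass = 2(1.008) + 1(24.31) + 8(16.00) + 2(32.07) = 218.466 g/mol
Mass of S per mole = 2 × 32.07 = 64.140 g
% S = 64.140 / 218.466 × 100 = 29.4%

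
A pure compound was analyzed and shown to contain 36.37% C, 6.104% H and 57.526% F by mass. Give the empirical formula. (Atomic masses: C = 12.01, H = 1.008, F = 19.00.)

Assume 100 g: 36.37 g C, 6.104 g H, 57.526 g F.
n(C) = 36.37/12.01 = 3.028, n(H) = 6.104/1.008 = 6.056, n(F) = 57.526/19.00 = 3.028
Ratios (÷ 3.028): C 1.000, H 2.000, F 1.000
≈ 1:2:1 → CH2F

CH2F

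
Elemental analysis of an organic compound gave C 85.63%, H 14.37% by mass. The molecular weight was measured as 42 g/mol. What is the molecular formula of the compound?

C3H6

Assume 100 g: 85.63 g C, 14.37 g H.
Moles — C: 85.63 / 12.01 = 7.13 mol; H: 14.37 / 1.008 = 14.26 mol
Divide by the smallest (7.13 mol C): C 1.000, H 1.999
≈ 1:2 → CH2
Empirical-formula mass = 14.03 g/mol
n = 42 / 14.03 = 2.99 ≈ 3
Molecular formula = (CH2)×3 = C3H6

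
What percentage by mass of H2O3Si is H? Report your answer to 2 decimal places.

Molar mass = 2(1.008) + 3(16.00) + 1(28.09) = 78.106 g/mol
Mass of H per mole = 2 × 1.008 = 2.016 g
% H = 2.016 / 78.106 × 100 = 2.58%

2.58%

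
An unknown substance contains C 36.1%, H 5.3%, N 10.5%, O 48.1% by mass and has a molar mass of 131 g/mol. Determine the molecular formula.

Assume 100 g: 36.1 g C, 5.3 g H, 10.5 g N, 48.1 g O.
Moles — C: 36.1 / 12.01 = 3.006 mol; H: 5.3 / 1.008 = 5.258 mol; N: 10.5 / 14.01 = 0.7495 mol; O: 48.1 / 16.00 = 3.006 mol
Smallest is N at 0.7495 mol; normalising gives C 4.011, H 7.016, N 1.000, O 4.011
→ C4H7NO4
Empirical-formula mass = 133.11 g/mol
n = 131 / 133.11 = 0.98 ≈ 1
Molecular formula = empirical formula = C4H7NO4

C4H7NO4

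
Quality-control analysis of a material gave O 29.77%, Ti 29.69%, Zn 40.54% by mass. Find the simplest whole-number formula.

O3TiZn

Assume 100 g: 29.77 g O, 29.69 g Ti, 40.54 g Zn.
n(O) = 29.77/16.00 = 1.861, n(Ti) = 29.69/47.87 = 0.6202, n(Zn) = 40.54/65.38 = 0.6201
Smallest is Zn at 0.6201 mol; normalising gives O 3.001, Ti 1.000, Zn 1.000
Ratio ≈ 3:1:1, so the empirical formula is O3TiZn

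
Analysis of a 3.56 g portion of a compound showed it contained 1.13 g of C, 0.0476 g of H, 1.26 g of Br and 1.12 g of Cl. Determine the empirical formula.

C6H3BrCl2

n(C) = 1.13/12.01 = 0.09409, n(H) = 0.0476/1.008 = 0.04722, n(Br) = 1.26/79.90 = 0.01577, n(Cl) = 1.12/35.45 = 0.03159
Ratios (÷ 0.01577): C 5.966, H 2.994, Br 1.000, Cl 2.003
≈ 6:3:1:2 → C6H3BrCl2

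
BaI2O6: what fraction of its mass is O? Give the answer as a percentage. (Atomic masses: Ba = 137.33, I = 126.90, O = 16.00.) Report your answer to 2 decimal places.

Molar mass = 1(137.33) + 2(126.90) + 6(16.00) = 487.130 g/mol
Mass of O per mole = 6 × 16.00 = 96.000 g
% O = 96.000 / 487.130 × 100 = 19.71%

19.71%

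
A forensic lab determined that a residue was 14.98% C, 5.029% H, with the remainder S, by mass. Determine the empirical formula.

Assume 100 g: 14.98 g C, 5.029 g H, 79.991 g S.
Moles — C: 14.98 / 12.01 = 1.247 mol; H: 5.029 / 1.008 = 4.989 mol; S: 79.991 / 32.07 = 2.494 mol
Divide by the smallest (1.247 mol C): C 1.000, H 4.000, S 2.000
→ CH4S2

CH4S2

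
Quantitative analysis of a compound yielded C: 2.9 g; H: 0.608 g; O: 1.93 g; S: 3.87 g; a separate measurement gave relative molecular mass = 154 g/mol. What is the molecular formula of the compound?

Moles — C: 2.9 / 12.01 = 0.2415 mol; H: 0.608 / 1.008 = 0.6032 mol; O: 1.93 / 16.00 = 0.1206 mol; S: 3.87 / 32.07 = 0.1207 mol
Divide by the smallest (0.1206 mol O): C 2.002, H 5.000, O 1.000, S 1.000
→ C2H5OS
Empirical-formula mass = 77.13 g/mol
n = 154 / 77.13 = 2.00 ≈ 2
Molecular formula = (C2H5OS)×2 = C4H10O2S2

C4H10O2S2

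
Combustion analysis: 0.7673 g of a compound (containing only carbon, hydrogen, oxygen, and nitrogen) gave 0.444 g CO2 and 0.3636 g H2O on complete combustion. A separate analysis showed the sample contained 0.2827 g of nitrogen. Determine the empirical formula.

CH4N2O2

mol C = 0.444 / 44.01 = 0.01009; mass C = 0.01009 × 12.01 = 0.1212 g
mol H = 2 × (0.3636 / 18.02) = 0.04036; mass H = 0.04036 × 1.008 = 0.04068 g
mol N = 0.2827 / 14.01 = 0.02018
mass O = 0.7673 − (0.4445) = 0.3228 g → mol O = 0.02017
Divide by the smallest (0.01009 mol C): C 1.000, H 4.000, N 2.000, O 2.000
≈ 1:4:2:2 → CH4N2O2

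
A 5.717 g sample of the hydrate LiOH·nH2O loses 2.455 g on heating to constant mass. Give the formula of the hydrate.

Mass of anhydrous LiOH = 5.717 − 2.455 = 3.262 g
mol H2O = 2.455 / 18.02 = 0.1362
Molar mass of LiOH = 23.95 g/mol → mol LiOH = 3.262 / 23.95 = 0.1362
n = 0.1362 / 0.1362 = 1.00 ≈ 1 → LiOH·H2O

LiOH·H2O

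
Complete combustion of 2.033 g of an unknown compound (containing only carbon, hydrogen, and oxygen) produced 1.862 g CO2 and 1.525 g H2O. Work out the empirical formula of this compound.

mol C = 1.862 / 44.01 = 0.04231; mass C = 0.04231 × 12.01 = 0.5081 g
mol H = 2 × (1.525 / 18.02) = 0.1693; mass H = 0.1693 × 1.008 = 0.1706 g
mass O = 2.033 − (0.6787) = 1.354 g → mol O = 0.08464
Ratios (÷ 0.04231): C 1.000, H 4.001, O 2.001
Ratio ≈ 1:4:2, so the empirical formula is CH4O2

CH4O2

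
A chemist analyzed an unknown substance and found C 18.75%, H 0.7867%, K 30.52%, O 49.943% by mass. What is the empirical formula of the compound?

Assume 100 g: 18.75 g C, 0.7867 g H, 30.52 g K, 49.943 g O.
n(C) = 18.75/12.01 = 1.561, n(H) = 0.7867/1.008 = 0.7805, n(K) = 30.52/39.10 = 0.7806, n(O) = 49.943/16.00 = 3.121
Smallest is H at 0.7805 mol; normalising gives C 2.000, H 1.000, K 1.000, O 4.000
≈ 2:1:1:4 → C2HKO4

C2HKO4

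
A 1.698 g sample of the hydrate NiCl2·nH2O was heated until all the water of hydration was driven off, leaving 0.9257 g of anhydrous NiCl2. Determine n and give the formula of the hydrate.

NiCl2·6H2O

Mass of water lost = 1.698 − 0.9257 = 0.7723 g → 0.7723 / 18.02 = 0.04286 mol H2O
Molar mass of NiCl2 = 129.59 g/mol → mol NiCl2 = 0.9257 / 129.59 = 0.007143
n = 0.04286 / 0.007143 = 6.00 ≈ 6 → NiCl2·6H2O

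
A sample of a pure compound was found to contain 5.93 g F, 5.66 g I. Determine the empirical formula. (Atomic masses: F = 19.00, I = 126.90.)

F7I

Moles — F: 5.93 / 19.00 = 0.3121 mol; I: 5.66 / 126.90 = 0.0446 mol
Divide by the smallest (0.0446 mol I): F 6.998, I 1.000
Ratio ≈ 7:1, so the empirical formula is F7I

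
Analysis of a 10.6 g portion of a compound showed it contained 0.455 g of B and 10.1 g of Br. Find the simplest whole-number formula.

BBr3

Moles — B: 0.455 / 10.81 = 0.04209 mol; Br: 10.1 / 79.90 = 0.1264 mol
Divide by the smallest (0.04209 mol B): B 1.000, Br 3.003
Ratio ≈ 1:3, so the empirical formula is BBr3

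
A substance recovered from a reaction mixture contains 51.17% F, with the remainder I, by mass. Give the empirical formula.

F7I

Assume 100 g: 51.17 g F, 48.83 g I.
F: 51.17 g ÷ 19.00 g/mol = 2.693 mol
I: 48.83 g ÷ 126.90 g/mol = 0.3848 mol
Divide by the smallest (0.3848 mol I): F 6.999, I 1.000
→ F7I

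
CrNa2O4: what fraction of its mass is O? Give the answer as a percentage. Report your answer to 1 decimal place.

Molar mass = 1(52.00) + 2(22.99) + 4(16.00) = 161.980 g/mol
Mass of O per mole = 4 × 16.00 = 64.000 g
% O = 64.000 / 161.980 × 100 = 39.5%

39.5%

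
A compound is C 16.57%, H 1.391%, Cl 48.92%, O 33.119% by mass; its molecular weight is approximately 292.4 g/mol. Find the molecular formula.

Assume 100 g: 16.57 g C, 1.391 g H, 48.92 g Cl, 33.119 g O.
C: 16.57 g ÷ 12.01 g/mol = 1.38 mol
H: 1.391 g ÷ 1.008 g/mol = 1.38 mol
Cl: 48.92 g ÷ 35.45 g/mol = 1.38 mol
O: 33.119 g ÷ 16.00 g/mol = 2.07 mol
Ratios (÷ 1.38): C 1.000, H 1.000, Cl 1.000, O 1.500
Scaling by 2: C 2.00, H 2.00, Cl 2.00, O 3.00 → C2H2Cl2O3
Empirical-formula mass = 144.94 g/mol
n = 292.4 / 144.94 = 2.02 ≈ 2
Molecular formula = (C2H2Cl2O3)×2 = C4H4Cl4O6

C4H4Cl4O6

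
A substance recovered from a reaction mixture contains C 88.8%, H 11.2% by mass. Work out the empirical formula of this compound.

Assume 100 g: 88.8 g C, 11.2 g H.
C: 88.8 g ÷ 12.01 g/mol = 7.394 mol
H: 11.2 g ÷ 1.008 g/mol = 11.11 mol
Smallest is C at 7.394 mol; normalising gives C 1.000, H 1.503
Scaling by 2: C 2.00, H 3.01 → C2H3

C2H3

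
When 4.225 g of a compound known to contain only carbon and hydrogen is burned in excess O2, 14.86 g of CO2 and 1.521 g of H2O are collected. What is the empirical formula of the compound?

C2H

mol C = 14.86 / 44.01 = 0.3377; mass C = 0.3377 × 12.01 = 4.055 g
mol H = 2 × (1.521 / 18.02) = 0.1688; mass H = 0.1688 × 1.008 = 0.1702 g
Smallest is H at 0.1688 mol; normalising gives C 2.000, H 1.000
→ C2H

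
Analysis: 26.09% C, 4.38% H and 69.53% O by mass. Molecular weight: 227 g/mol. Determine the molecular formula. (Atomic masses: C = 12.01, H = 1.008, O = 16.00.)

C5H10O10

Assume 100 g: 26.09 g C, 4.38 g H, 69.53 g O.
n(C) = 26.09/12.01 = 2.172, n(H) = 4.38/1.008 = 4.345, n(O) = 69.53/16.00 = 4.346
Divide by the smallest (2.172 mol C): C 1.000, H 2.000, O 2.000
≈ 1:2:2 → CH2O2
Empirical-formula mass = 46.03 g/mol
n = 227 / 46.03 = 4.93 ≈ 5
Molecular formula = (CH2O2)×5 = C5H10O10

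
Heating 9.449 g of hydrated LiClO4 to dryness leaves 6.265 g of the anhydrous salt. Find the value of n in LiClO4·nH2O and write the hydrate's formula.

LiClO4·3H2O

Mass of water lost = 9.449 − 6.265 = 3.184 g → 3.184 / 18.02 = 0.1767 mol H2O
Molar mass of LiClO4 = 106.39 g/mol → mol LiClO4 = 6.265 / 106.39 = 0.05889
n = 0.1767 / 0.05889 = 3.00 ≈ 3 → LiClO4·3H2O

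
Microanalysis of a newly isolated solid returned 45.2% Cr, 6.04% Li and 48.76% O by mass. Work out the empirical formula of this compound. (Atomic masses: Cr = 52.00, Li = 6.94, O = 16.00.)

Assume 100 g: 45.2 g Cr, 6.04 g Li, 48.76 g O.
Cr: 45.2 g ÷ 52.00 g/mol = 0.8692 mol
Li: 6.04 g ÷ 6.94 g/mol = 0.8703 mol
O: 48.76 g ÷ 16.00 g/mol = 3.047 mol
Divide by the smallest (0.8692 mol Cr): Cr 1.000, Li 1.001, O 3.506
Scaling by 2: Cr 2.00, Li 2.00, O 7.01 → Cr2Li2O7

Cr2Li2O7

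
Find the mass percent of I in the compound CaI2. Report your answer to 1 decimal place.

Molar mass = 1(40.08) + 2(126.90) = 293.880 g/mol
Mass of I per mole = 2 × 126.90 = 253.800 g
% I = 253.800 / 293.880 × 100 = 86.4%

86.4%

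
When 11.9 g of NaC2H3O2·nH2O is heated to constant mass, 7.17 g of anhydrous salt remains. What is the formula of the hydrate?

Mass of water lost = 11.9 − 7.17 = 4.73 g → 4.73 / 18.02 = 0.2625 mol H2O
Molar mass of NaC2H3O2 = 82.03 g/mol → mol NaC2H3O2 = 7.17 / 82.03 = 0.0874
n = 0.2625 / 0.0874 = 3.00 ≈ 3 → NaC2H3O2·3H2O

NaC2H3O2·3H2O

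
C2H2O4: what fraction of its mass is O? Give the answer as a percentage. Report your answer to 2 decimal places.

71.08%

Molar mass = 2(12.01) + 2(1.008) + 4(16.00) = 90.036 g/mol
Mass of O per mole = 4 × 16.00 = 64.000 g
% O = 64.000 / 90.036 × 100 = 71.08%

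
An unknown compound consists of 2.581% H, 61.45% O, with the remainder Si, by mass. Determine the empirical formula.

Assume 100 g: 2.581 g H, 61.45 g O, 35.969 g Si.
n(H) = 2.581/1.008 = 2.561, n(O) = 61.45/16.00 = 3.841, n(Si) = 35.969/28.09 = 1.28
Ratios (÷ 1.28): H 2.000, O 2.999, Si 1.000
→ H2O3Si

H2O3Si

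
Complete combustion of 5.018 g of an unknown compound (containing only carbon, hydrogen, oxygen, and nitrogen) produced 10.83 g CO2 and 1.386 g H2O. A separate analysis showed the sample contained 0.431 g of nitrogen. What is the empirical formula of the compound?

C8H5NO3

mol C = 10.83 / 44.01 = 0.2461; mass C = 0.2461 × 12.01 = 2.955 g
mol H = 2 × (1.386 / 18.02) = 0.1538; mass H = 0.1538 × 1.008 = 0.1551 g
mol N = 0.431 / 14.01 = 0.03076
mass O = 5.018 − (3.541) = 1.477 g → mol O = 0.09228
Ratios (÷ 0.03076): C 7.999, H 5.000, N 1.000, O 3.000
Ratio ≈ 8:5:1:3, so the empirical formula is C8H5NO3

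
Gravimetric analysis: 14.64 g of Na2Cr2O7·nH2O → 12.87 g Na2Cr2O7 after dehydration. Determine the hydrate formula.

Mass of water lost = 14.64 − 12.87 = 1.77 g → 1.77 / 18.02 = 0.09822 mol H2O
Molar mass of Na2Cr2O7 = 261.98 g/mol → mol Na2Cr2O7 = 12.87 / 261.98 = 0.04913
n = 0.09822 / 0.04913 = 2.00 ≈ 2 → Na2Cr2O7·2H2O

Na2Cr2O7·2H2O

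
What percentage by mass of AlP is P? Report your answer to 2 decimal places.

Molar mass = 1(26.98) + 1(30.97) = 57.950 g/mol
Mass of P per mole = 1 × 30.97 = 30.970 g
% P = 30.970 / 57.950 × 100 = 53.44%

53.44%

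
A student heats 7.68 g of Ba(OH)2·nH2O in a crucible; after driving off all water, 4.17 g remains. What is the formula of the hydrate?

Mass of water lost = 7.68 − 4.17 = 3.51 g → 3.51 / 18.02 = 0.1948 mol H2O
Molar mass of Ba(OH)2 = 171.35 g/mol → mol Ba(OH)2 = 4.17 / 171.35 = 0.02434
n = 0.1948 / 0.02434 = 8.00 ≈ 8 → Ba(OH)2·8H2O

Ba(OH)2·8H2O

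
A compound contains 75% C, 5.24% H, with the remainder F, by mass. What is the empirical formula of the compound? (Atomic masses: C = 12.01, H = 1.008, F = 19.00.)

Assume 100 g: 75 g C, 5.24 g H, 19.76 g F.
C: 75 g ÷ 12.01 g/mol = 6.245 mol
H: 5.24 g ÷ 1.008 g/mol = 5.198 mol
F: 19.76 g ÷ 19.00 g/mol = 1.04 mol
Divide by the smallest (1.04 mol F): C 6.005, H 4.998, F 1.000
≈ 6:5:1 → C6H5F

C6H5F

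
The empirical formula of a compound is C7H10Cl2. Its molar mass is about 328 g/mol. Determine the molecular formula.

Empirical-formula mass = 165.05 g/mol
n = 328 / 165.05 = 1.99 ≈ 2
Molecular formula = (C7H10Cl2)2 = C14H20Cl4

C14H20Cl4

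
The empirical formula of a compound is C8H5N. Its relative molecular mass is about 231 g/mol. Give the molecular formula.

C16H10N2

Empirical-formula mass = 115.13 g/mol
n = 231 / 115.13 = 2.01 ≈ 2
Molecular formula = (C8H5N)2 = C16H10N2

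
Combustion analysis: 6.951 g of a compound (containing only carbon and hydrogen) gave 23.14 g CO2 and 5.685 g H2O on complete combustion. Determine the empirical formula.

mol C = 23.14 / 44.01 = 0.5258; mass C = 0.5258 × 12.01 = 6.315 g
mol H = 2 × (5.685 / 18.02) = 0.6310; mass H = 0.6310 × 1.008 = 0.6360 g
Ratios (÷ 0.5258): C 1.000, H 1.200
Scaling by 5: C 5.00, H 6.00 → C5H6

C5H6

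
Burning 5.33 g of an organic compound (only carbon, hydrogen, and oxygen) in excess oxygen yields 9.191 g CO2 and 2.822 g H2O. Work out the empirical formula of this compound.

C4H6O3

mol C = 9.191 / 44.01 = 0.2088; mass C = 0.2088 × 12.01 = 2.508 g
mol H = 2 × (2.822 / 18.02) = 0.3132; mass H = 0.3132 × 1.008 = 0.3157 g
mass O = 5.33 − (2.824) = 2.506 g → mol O = 0.1566
Divide by the smallest (0.1566 mol O): C 1.333, H 2.000, O 1.000
Scaling by 3: C 4.00, H 6.00, O 3.00 → C4H6O3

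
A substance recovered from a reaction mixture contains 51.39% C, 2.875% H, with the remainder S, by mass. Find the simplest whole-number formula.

C3H2S

Assume 100 g: 51.39 g C, 2.875 g H, 45.735 g S.
Moles — C: 51.39 / 12.01 = 4.279 mol; H: 2.875 / 1.008 = 2.852 mol; S: 45.735 / 32.07 = 1.426 mol
Smallest is S at 1.426 mol; normalising gives C 3.000, H 2.000, S 1.000
Ratio ≈ 3:2:1, so the empirical formula is C3H2S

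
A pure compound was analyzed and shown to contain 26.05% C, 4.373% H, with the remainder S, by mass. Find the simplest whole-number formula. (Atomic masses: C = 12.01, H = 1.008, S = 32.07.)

Assume 100 g: 26.05 g C, 4.373 g H, 69.577 g S.
Moles — C: 26.05 / 12.01 = 2.169 mol; H: 4.373 / 1.008 = 4.338 mol; S: 69.577 / 32.07 = 2.17 mol
Smallest is C at 2.169 mol; normalising gives C 1.000, H 2.000, S 1.000
→ CH2S

CH2S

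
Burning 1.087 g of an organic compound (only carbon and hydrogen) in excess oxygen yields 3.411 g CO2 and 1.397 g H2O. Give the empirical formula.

mol C = 3.411 / 44.01 = 0.07751; mass C = 0.07751 × 12.01 = 0.9308 g
mol H = 2 × (1.397 / 18.02) = 0.1550; mass H = 0.1550 × 1.008 = 0.1563 g
Divide by the smallest (0.07751 mol C): C 1.000, H 2.001
Ratio ≈ 1:2, so the empirical formula is CH2

CH2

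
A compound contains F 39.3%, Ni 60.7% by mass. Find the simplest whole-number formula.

F2Ni

Assume 100 g: 39.3 g F, 60.7 g Ni.
Moles — F: 39.3 / 19.00 = 2.068 mol; Ni: 60.7 / 58.69 = 1.034 mol
Divide by the smallest (1.034 mol Ni): F 2.000, Ni 1.000
→ F2Ni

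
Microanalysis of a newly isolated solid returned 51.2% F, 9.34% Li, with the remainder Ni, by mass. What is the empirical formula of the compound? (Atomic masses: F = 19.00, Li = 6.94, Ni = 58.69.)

Assume 100 g: 51.2 g F, 9.34 g Li, 39.46 g Ni.
F: 51.2 g ÷ 19.00 g/mol = 2.695 mol
Li: 9.34 g ÷ 6.94 g/mol = 1.346 mol
Ni: 39.46 g ÷ 58.69 g/mol = 0.6723 mol
Ratios (÷ 0.6723): F 4.008, Li 2.002, Ni 1.000
Ratio ≈ 4:2:1, so the empirical formula is F4Li2Ni

F4Li2Ni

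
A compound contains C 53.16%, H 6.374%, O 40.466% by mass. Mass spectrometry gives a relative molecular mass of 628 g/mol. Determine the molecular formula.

Assume 100 g: 53.16 g C, 6.374 g H, 40.466 g O.
Moles — C: 53.16 / 12.01 = 4.426 mol; H: 6.374 / 1.008 = 6.323 mol; O: 40.466 / 16.00 = 2.529 mol
Smallest is O at 2.529 mol; normalising gives C 1.750, H 2.500, O 1.000
Scaling by 4: C 7.00, H 10.00, O 4.00 → C7H10O4
Empirical-formula mass = 158.15 g/mol
n = 628 / 158.15 = 3.97 ≈ 4
Molecular formula = (C7H10O4)×4 = C28H40O16

C28H40O16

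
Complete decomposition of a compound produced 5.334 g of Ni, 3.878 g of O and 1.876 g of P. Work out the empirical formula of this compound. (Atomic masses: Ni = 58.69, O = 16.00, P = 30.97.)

Ni: 5.334 g ÷ 58.69 g/mol = 0.09088 mol
O: 3.878 g ÷ 16.00 g/mol = 0.2424 mol
P: 1.876 g ÷ 30.97 g/mol = 0.06057 mol
Divide by the smallest (0.06057 mol P): Ni 1.500, O 4.001, P 1.000
Multiply by 2: Ni 3.00, O 8.00, P 2.00 → Ni3O8P2

Ni3O8P2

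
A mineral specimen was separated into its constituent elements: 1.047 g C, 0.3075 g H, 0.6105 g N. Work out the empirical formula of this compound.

n(C) = 1.047/12.01 = 0.08718, n(H) = 0.3075/1.008 = 0.3051, n(N) = 0.6105/14.01 = 0.04358
Smallest is N at 0.04358 mol; normalising gives C 2.001, H 7.001, N 1.000
≈ 2:7:1 → C2H7N

C2H7N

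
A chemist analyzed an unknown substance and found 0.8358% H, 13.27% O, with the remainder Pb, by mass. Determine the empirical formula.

Assume 100 g: 0.8358 g H, 13.27 g O, 85.894 g Pb.
H: 0.8358 g ÷ 1.008 g/mol = 0.8292 mol
O: 13.27 g ÷ 16.00 g/mol = 0.8294 mol
Pb: 85.894 g ÷ 207.2 g/mol = 0.4145 mol
Ratios (÷ 0.4145): H 2.000, O 2.001, Pb 1.000
≈ 2:2:1 → H2O2Pb

H2O2Pb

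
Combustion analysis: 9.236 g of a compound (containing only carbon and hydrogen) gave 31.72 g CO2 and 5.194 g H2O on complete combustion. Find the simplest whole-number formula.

mol C = 31.72 / 44.01 = 0.7207; mass C = 0.7207 × 12.01 = 8.656 g
mol H = 2 × (5.194 / 18.02) = 0.5765; mass H = 0.5765 × 1.008 = 0.5811 g
Ratios (÷ 0.5765): C 1.250, H 1.000
Scaling by 4: C 5.00, H 4.00 → C5H4

C5H4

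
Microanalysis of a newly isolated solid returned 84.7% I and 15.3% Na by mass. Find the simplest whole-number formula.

Assume 100 g: 84.7 g I, 15.3 g Na.
I: 84.7 g ÷ 126.90 g/mol = 0.6675 mol
Na: 15.3 g ÷ 22.99 g/mol = 0.6655 mol
Divide by the smallest (0.6655 mol Na): I 1.003, Na 1.000
Ratio ≈ 1:1, so the empirical formula is INa

INa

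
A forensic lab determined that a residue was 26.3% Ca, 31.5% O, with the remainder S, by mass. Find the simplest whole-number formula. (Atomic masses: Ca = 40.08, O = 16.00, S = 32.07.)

CaO3S2

Assume 100 g: 26.3 g Ca, 31.5 g O, 42.2 g S.
Moles — Ca: 26.3 / 40.08 = 0.6562 mol; O: 31.5 / 16.00 = 1.969 mol; S: 42.2 / 32.07 = 1.316 mol
Smallest is Ca at 0.6562 mol; normalising gives Ca 1.000, O 3.000, S 2.005
≈ 1:3:2 → CaO3S2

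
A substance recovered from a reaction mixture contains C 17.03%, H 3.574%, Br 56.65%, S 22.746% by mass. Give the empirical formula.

Assume 100 g: 17.03 g C, 3.574 g H, 56.65 g Br, 22.746 g S.
n(C) = 17.03/12.01 = 1.418, n(H) = 3.574/1.008 = 3.546, n(Br) = 56.65/79.90 = 0.709, n(S) = 22.746/32.07 = 0.7093
Ratios (÷ 0.709): C 2.000, H 5.001, Br 1.000, S 1.000
Ratio ≈ 2:5:1:1, so the empirical formula is C2H5BrS

C2H5BrS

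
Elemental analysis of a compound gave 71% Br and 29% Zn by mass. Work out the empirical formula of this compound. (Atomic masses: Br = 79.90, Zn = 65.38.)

Assume 100 g: 71 g Br, 29 g Zn.
n(Br) = 71/79.90 = 0.8886, n(Zn) = 29/65.38 = 0.4436
Divide by the smallest (0.4436 mol Zn): Br 2.003, Zn 1.000
Ratio ≈ 2:1, so the empirical formula is Br2Zn

Br2Zn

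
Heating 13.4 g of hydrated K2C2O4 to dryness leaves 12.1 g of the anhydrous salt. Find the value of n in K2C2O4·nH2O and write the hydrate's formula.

K2C2O4·H2O

Mass of water lost = 13.4 − 12.1 = 1.3 g → 1.3 / 18.02 = 0.07214 mol H2O
Molar mass of K2C2O4 = 166.22 g/mol → mol K2C2O4 = 12.1 / 166.22 = 0.0728
n = 0.07214 / 0.0728 = 0.99 ≈ 1 → K2C2O4·H2O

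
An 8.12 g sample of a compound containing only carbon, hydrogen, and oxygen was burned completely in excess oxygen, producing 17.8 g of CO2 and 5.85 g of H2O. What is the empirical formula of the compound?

C5H8O2

mol C = 17.8 / 44.01 = 0.4045; mass C = 0.4045 × 12.01 = 4.857 g
mol H = 2 × (5.85 / 18.02) = 0.6493; mass H = 0.6493 × 1.008 = 0.6545 g
mass O = 8.12 − (5.512) = 2.608 g → mol O = 0.1630
Divide by the smallest (0.163 mol O): C 2.481, H 3.983, O 1.000
×2: C 4.96, H 7.97, O 2.00 → C5H8O2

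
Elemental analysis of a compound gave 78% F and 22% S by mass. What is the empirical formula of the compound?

F6S

Assume 100 g: 78 g F, 22 g S.
n(F) = 78/19.00 = 4.105, n(S) = 22/32.07 = 0.686
Smallest is S at 0.686 mol; normalising gives F 5.984, S 1.000
→ F6S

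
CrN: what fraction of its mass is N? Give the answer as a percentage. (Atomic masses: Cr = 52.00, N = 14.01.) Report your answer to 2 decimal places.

21.22%

Molar mass = 1(52.00) + 1(14.01) = 66.010 g/mol
Mass of N per mole = 1 × 14.01 = 14.010 g
% N = 14.010 / 66.010 × 100 = 21.22%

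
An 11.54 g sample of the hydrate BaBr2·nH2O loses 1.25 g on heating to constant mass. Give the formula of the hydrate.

Mass of anhydrous BaBr2 = 11.54 − 1.25 = 10.29 g
mol H2O = 1.25 / 18.02 = 0.06937
Molar mass of BaBr2 = 297.13 g/mol → mol BaBr2 = 10.29 / 297.13 = 0.03463
n = 0.06937 / 0.03463 = 2.00 ≈ 2 → BaBr2·2H2O

BaBr2·2H2O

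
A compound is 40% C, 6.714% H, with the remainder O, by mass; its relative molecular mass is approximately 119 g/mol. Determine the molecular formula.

Assume 100 g: 40 g C, 6.714 g H, 53.286 g O.
Moles — C: 40 / 12.01 = 3.331 mol; H: 6.714 / 1.008 = 6.661 mol; O: 53.286 / 16.00 = 3.33 mol
Divide by the smallest (3.33 mol O): C 1.000, H 2.000, O 1.000
≈ 1:2:1 → CH2O
Empirical-formula mass = 30.03 g/mol
n = 119 / 30.03 = 3.96 ≈ 4
Molecular formula = (CH2O)×4 = C4H8O4

C4H8O4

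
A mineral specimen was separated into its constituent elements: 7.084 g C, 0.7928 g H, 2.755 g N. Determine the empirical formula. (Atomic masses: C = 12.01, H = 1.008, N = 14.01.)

n(C) = 7.084/12.01 = 0.5898, n(H) = 0.7928/1.008 = 0.7865, n(N) = 2.755/14.01 = 0.1966
Smallest is N at 0.1966 mol; normalising gives C 3.000, H 4.000, N 1.000
Ratio ≈ 3:4:1, so the empirical formula is C3H4N

C3H4N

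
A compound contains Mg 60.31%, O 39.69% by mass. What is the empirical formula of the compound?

Assume 100 g: 60.31 g Mg, 39.69 g O.
Mg: 60.31 g ÷ 24.31 g/mol = 2.481 mol
O: 39.69 g ÷ 16.00 g/mol = 2.481 mol
Divide by the smallest (2.481 mol O): Mg 1.000, O 1.000
Ratio ≈ 1:1, so the empirical formula is MgO

MgO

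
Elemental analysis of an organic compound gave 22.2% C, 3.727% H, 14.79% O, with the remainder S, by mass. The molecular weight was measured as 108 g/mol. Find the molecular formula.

Assume 100 g: 22.2 g C, 3.727 g H, 14.79 g O, 59.283 g S.
Moles — C: 22.2 / 12.01 = 1.848 mol; H: 3.727 / 1.008 = 3.697 mol; O: 14.79 / 16.00 = 0.9244 mol; S: 59.283 / 32.07 = 1.849 mol
Divide by the smallest (0.9244 mol O): C 2.000, H 4.000, O 1.000, S 2.000
≈ 2:4:1:2 → C2H4OS2
Empirical-formula mass = 108.19 g/mol
n = 108 / 108.19 = 1.00 ≈ 1
Molecular formula = empirical formula = C2H4OS2

C2H4OS2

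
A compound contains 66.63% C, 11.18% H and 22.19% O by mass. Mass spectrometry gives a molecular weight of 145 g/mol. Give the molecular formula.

Assume 100 g: 66.63 g C, 11.18 g H, 22.19 g O.
n(C) = 66.63/12.01 = 5.548, n(H) = 11.18/1.008 = 11.09, n(O) = 22.19/16.00 = 1.387
Divide by the smallest (1.387 mol O): C 4.000, H 7.997, O 1.000
Ratio ≈ 4:8:1, so the empirical formula is C4H8O
Empirical-formula mass = 72.10 g/mol
n = 145 / 72.10 = 2.01 ≈ 2
Molecular formula = (C4H8O)×2 = C8H16O2

C8H16O2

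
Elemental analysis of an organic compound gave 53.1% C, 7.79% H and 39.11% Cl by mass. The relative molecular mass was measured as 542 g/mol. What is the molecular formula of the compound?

C24H42Cl6

Assume 100 g: 53.1 g C, 7.79 g H, 39.11 g Cl.
n(C) = 53.1/12.01 = 4.421, n(H) = 7.79/1.008 = 7.728, n(Cl) = 39.11/35.45 = 1.103
Smallest is Cl at 1.103 mol; normalising gives C 4.008, H 7.005, Cl 1.000
Ratio ≈ 4:7:1, so the empirical formula is C4H7Cl
Empirical-formula mass = 90.55 g/mol
n = 542 / 90.55 = 5.99 ≈ 6
Molecular formula = (C4H7Cl)×6 = C24H42Cl6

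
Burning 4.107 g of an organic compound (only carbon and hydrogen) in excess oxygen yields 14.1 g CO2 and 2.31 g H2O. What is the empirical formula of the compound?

mol C = 14.1 / 44.01 = 0.3204; mass C = 0.3204 × 12.01 = 3.848 g
mol H = 2 × (2.31 / 18.02) = 0.2564; mass H = 0.2564 × 1.008 = 0.2584 g
Smallest is H at 0.2564 mol; normalising gives C 1.250, H 1.000
×4: C 5.00, H 4.00 → C5H4

C5H4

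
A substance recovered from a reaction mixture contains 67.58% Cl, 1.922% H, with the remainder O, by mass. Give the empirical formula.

Assume 100 g: 67.58 g Cl, 1.922 g H, 30.498 g O.
n(Cl) = 67.58/35.45 = 1.906, n(H) = 1.922/1.008 = 1.907, n(O) = 30.498/16.00 = 1.906
Smallest is O at 1.906 mol; normalising gives Cl 1.000, H 1.000, O 1.000
≈ 1:1:1 → ClHO

ClHO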